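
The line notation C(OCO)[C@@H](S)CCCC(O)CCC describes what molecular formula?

Heavy atoms from the SMILES: 10 C, 3 O, 1 S.
Implicit hydrogens by atom environment:
  7 × C: 2 H each → 14
  2 × C: 1 H each → 2
  2 × O: 1 H each → 2
  1 × C: 3 H
  1 × O: no H
  1 × S: 1 H
  Total hydrogens = 22.
Molecular formula: C10H22O3S

C10H22O3S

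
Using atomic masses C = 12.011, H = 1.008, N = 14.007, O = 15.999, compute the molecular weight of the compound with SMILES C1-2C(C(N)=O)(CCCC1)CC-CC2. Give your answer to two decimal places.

181.28

Molecular formula: C11H19NO.
M = 11×12.011 + 19×1.008 + 1×14.007 + 1×15.999 = 181.28 g/mol.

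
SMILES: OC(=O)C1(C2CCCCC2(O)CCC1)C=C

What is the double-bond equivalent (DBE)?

4

Molecular formula from the SMILES: C13H20O3.
DoU = (2C + 2 + N − H − X)/2 = (2·13 + 2 + 0 − 20 − 0)/2 = 8/2 = 4.
(Structurally: 2 ring(s) + 2 π bond(s) = 4.)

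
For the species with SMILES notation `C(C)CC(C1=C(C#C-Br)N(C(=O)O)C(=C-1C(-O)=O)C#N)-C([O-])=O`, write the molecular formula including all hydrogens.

C14H10BrN2O6-

Heavy atoms from the SMILES: 1 Br, 14 C, 2 N, 6 O.
Implicit hydrogens by atom environment:
  6 × C: no H
  4 × C (aromatic): no H
  3 × O: no H
  2 × C: 2 H each → 4
  2 × O: 1 H each → 2
  1 × Br: no H
  1 × C: 3 H
  1 × C: 1 H
  1 × N (aromatic): no H
  1 × N: no H
  1 × O (charge -1): no H
  Total hydrogens = 10.
Net charge -1.
Molecular formula: C14H10BrN2O6-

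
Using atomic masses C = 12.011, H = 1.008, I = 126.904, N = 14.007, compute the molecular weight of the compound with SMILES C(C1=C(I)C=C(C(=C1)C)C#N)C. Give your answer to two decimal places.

Molecular formula: C10H10IN.
M = 10×12.011 + 10×1.008 + 1×126.904 + 1×14.007 = 271.10 g/mol.

271.10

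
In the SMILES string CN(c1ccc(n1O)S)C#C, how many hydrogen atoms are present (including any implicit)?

8

Hydrogens are implicit in SMILES; fill each atom to its normal valence:
  2 × C (aromatic): 1 H each → 2
  2 × C (aromatic): no H
  1 × C: 3 H
  1 × C: 1 H
  1 × C: no H
  1 × N (aromatic): no H
  1 × N: no H
  1 × O: 1 H
  1 × S: 1 H
  Total hydrogens = 8.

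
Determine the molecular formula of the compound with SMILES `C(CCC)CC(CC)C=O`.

Heavy atoms from the SMILES: 9 C, 1 O.
Implicit hydrogens by atom environment:
  5 × C: 2 H each → 10
  2 × C: 3 H each → 6
  2 × C: 1 H each → 2
  1 × O: no H
  Total hydrogens = 18.
Molecular formula: C9H18O

C9H18O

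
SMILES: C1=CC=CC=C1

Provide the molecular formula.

Heavy atoms from the SMILES: 6 C.
Implicit hydrogens by atom environment:
  6 × C (aromatic): 1 H each → 6
  Total hydrogens = 6.
Molecular formula: C6H6

C6H6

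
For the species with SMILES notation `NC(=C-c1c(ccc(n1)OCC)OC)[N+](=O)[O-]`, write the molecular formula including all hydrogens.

C10H13N3O4

Heavy atoms from the SMILES: 10 C, 3 N, 4 O.
Implicit hydrogens by atom environment:
  3 × C (aromatic): no H
  3 × O: no H
  2 × C: 3 H each → 6
  2 × C (aromatic): 1 H each → 2
  1 × C: 2 H
  1 × C: 1 H
  1 × C: no H
  1 × N: 2 H
  1 × N (aromatic): no H
  1 × N (charge +1): no H
  1 × O (charge -1): no H
  Total hydrogens = 13.
Molecular formula: C10H13N3O4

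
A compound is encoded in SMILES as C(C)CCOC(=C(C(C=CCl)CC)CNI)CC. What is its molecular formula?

C14H25ClINO

Heavy atoms from the SMILES: 14 C, 1 Cl, 1 I, 1 N, 1 O.
Implicit hydrogens by atom environment:
  6 × C: 2 H each → 12
  3 × C: 3 H each → 9
  3 × C: 1 H each → 3
  2 × C: no H
  1 × Cl: no H
  1 × I: no H
  1 × N: 1 H
  1 × O: no H
  Total hydrogens = 25.
Molecular formula: C14H25ClINO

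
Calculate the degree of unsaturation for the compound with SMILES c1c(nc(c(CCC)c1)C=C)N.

Molecular formula from the SMILES: C10H14N2.
DoU = (2C + 2 + N − H − X)/2 = (2·10 + 2 + 2 − 14 − 0)/2 = 10/2 = 5.
(Structurally: 1 ring(s) + 4 π bond(s) = 5.)

5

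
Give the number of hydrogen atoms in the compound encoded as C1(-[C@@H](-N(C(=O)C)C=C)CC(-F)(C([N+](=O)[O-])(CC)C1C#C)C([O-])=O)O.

Hydrogens are implicit in SMILES; fill each atom to its normal valence:
  5 × C: 1 H each → 5
  5 × C: no H
  3 × C: 2 H each → 6
  3 × O: no H
  2 × C: 3 H each → 6
  2 × O (charge -1): no H
  1 × F: no H
  1 × N (charge +1): no H
  1 × N: no H
  1 × O: 1 H
  Total hydrogens = 18.

18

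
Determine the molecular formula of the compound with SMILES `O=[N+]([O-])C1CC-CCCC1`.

C7H13NO2

Heavy atoms from the SMILES: 7 C, 1 N, 2 O.
Implicit hydrogens by atom environment:
  6 × C: 2 H each → 12
  1 × C: 1 H
  1 × N (charge +1): no H
  1 × O: no H
  1 × O (charge -1): no H
  Total hydrogens = 13.
Molecular formula: C7H13NO2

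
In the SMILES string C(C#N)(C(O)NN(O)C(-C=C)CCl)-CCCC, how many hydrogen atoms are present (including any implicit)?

Hydrogens are implicit in SMILES; fill each atom to its normal valence:
  5 × C: 2 H each → 10
  4 × C: 1 H each → 4
  2 × N: no H
  2 × O: 1 H each → 2
  1 × C: 3 H
  1 × C: no H
  1 × Cl: no H
  1 × N: 1 H
  Total hydrogens = 20.

20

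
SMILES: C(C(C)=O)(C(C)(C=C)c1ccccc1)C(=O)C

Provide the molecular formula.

C15H18O2

Heavy atoms from the SMILES: 15 C, 2 O.
Implicit hydrogens by atom environment:
  5 × C (aromatic): 1 H each → 5
  3 × C: 3 H each → 9
  3 × C: no H
  2 × C: 1 H each → 2
  2 × O: no H
  1 × C: 2 H
  1 × C (aromatic): no H
  Total hydrogens = 18.
Molecular formula: C15H18O2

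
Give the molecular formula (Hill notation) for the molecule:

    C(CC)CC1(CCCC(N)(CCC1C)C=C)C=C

C17H31N

Heavy atoms from the SMILES: 17 C, 1 N.
Implicit hydrogens by atom environment:
  10 × C: 2 H each → 20
  3 × C: 1 H each → 3
  2 × C: 3 H each → 6
  2 × C: no H
  1 × N: 2 H
  Total hydrogens = 31.
Molecular formula: C17H31N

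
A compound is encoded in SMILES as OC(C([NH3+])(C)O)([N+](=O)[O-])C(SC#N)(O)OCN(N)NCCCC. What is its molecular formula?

Heavy atoms from the SMILES: 10 C, 6 N, 6 O, 1 S.
Implicit hydrogens by atom environment:
  4 × C: 2 H each → 8
  4 × C: no H
  3 × O: 1 H each → 3
  2 × C: 3 H each → 6
  2 × N: no H
  2 × O: no H
  1 × N (charge +1): 3 H
  1 × N: 2 H
  1 × N: 1 H
  1 × N (charge +1): no H
  1 × O (charge -1): no H
  1 × S: no H
  Total hydrogens = 23.
Net charge +1.
Molecular formula: C10H23N6O6S+

C10H23N6O6S+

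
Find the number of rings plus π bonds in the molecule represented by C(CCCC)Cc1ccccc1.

4

Molecular formula from the SMILES: C12H18.
DoU = (2C + 2 + N − H − X)/2 = (2·12 + 2 + 0 − 18 − 0)/2 = 8/2 = 4.
(Structurally: 1 ring(s) + 3 π bond(s) = 4.)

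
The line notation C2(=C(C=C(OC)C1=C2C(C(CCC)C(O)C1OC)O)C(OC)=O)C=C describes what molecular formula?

Heavy atoms from the SMILES: 19 C, 6 O.
Implicit hydrogens by atom environment:
  5 × C: 1 H each → 5
  5 × C (aromatic): no H
  4 × C: 3 H each → 12
  4 × O: no H
  3 × C: 2 H each → 6
  2 × O: 1 H each → 2
  1 × C (aromatic): 1 H
  1 × C: no H
  Total hydrogens = 26.
Molecular formula: C19H26O6

C19H26O6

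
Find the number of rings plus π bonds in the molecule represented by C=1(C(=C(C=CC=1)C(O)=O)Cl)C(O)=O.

Molecular formula from the SMILES: C8H5ClO4.
DoU = (2C + 2 + N − H − X)/2 = (2·8 + 2 + 0 − 5 − 1)/2 = 12/2 = 6.
(Structurally: 1 ring(s) + 5 π bond(s) = 6.)

6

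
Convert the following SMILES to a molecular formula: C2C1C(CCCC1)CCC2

Heavy atoms from the SMILES: 10 C.
Implicit hydrogens by atom environment:
  8 × C: 2 H each → 16
  2 × C: 1 H each → 2
  Total hydrogens = 18.
Molecular formula: C10H18

C10H18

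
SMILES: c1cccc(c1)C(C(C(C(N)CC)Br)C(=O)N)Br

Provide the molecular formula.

Heavy atoms from the SMILES: 2 Br, 13 C, 2 N, 1 O.
Implicit hydrogens by atom environment:
  5 × C (aromatic): 1 H each → 5
  4 × C: 1 H each → 4
  2 × Br: no H
  2 × N: 2 H each → 4
  1 × C: 3 H
  1 × C: 2 H
  1 × C: no H
  1 × C (aromatic): no H
  1 × O: no H
  Total hydrogens = 18.
Molecular formula: C13H18Br2N2O

C13H18Br2N2O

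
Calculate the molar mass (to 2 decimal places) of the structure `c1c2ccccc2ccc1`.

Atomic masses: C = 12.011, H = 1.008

128.17

Molecular formula: C10H8.
M = 10×12.011 + 8×1.008 = 128.17 g/mol.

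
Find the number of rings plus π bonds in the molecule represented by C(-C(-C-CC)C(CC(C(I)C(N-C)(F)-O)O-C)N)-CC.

0

Molecular formula from the SMILES: C14H30FIN2O2.
DoU = (2C + 2 + N − H − X)/2 = (2·14 + 2 + 2 − 30 − 2)/2 = 0/2 = 0.
(Structurally: 0 ring(s) + 0 π bond(s) = 0.)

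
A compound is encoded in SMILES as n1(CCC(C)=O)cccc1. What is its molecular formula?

Heavy atoms from the SMILES: 8 C, 1 N, 1 O.
Implicit hydrogens by atom environment:
  4 × C (aromatic): 1 H each → 4
  2 × C: 2 H each → 4
  1 × C: 3 H
  1 × C: no H
  1 × N (aromatic): no H
  1 × O: no H
  Total hydrogens = 11.
Molecular formula: C8H11NO

C8H11NO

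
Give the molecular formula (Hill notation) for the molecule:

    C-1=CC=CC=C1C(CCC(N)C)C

Heavy atoms from the SMILES: 12 C, 1 N.
Implicit hydrogens by atom environment:
  5 × C (aromatic): 1 H each → 5
  2 × C: 3 H each → 6
  2 × C: 2 H each → 4
  2 × C: 1 H each → 2
  1 × C (aromatic): no H
  1 × N: 2 H
  Total hydrogens = 19.
Molecular formula: C12H19N

C12H19N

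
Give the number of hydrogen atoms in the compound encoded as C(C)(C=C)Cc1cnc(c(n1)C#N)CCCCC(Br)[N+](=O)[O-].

19

Hydrogens are implicit in SMILES; fill each atom to its normal valence:
  6 × C: 2 H each → 12
  3 × C: 1 H each → 3
  3 × C (aromatic): no H
  2 × N (aromatic): no H
  1 × Br: no H
  1 × C: 3 H
  1 × C (aromatic): 1 H
  1 × C: no H
  1 × N: no H
  1 × N (charge +1): no H
  1 × O: no H
  1 × O (charge -1): no H
  Total hydrogens = 19.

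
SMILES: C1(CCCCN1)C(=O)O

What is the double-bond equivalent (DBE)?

Molecular formula from the SMILES: C6H11NO2.
DoU = (2C + 2 + N − H − X)/2 = (2·6 + 2 + 1 − 11 − 0)/2 = 4/2 = 2.
(Structurally: 1 ring(s) + 1 π bond(s) = 2.)

2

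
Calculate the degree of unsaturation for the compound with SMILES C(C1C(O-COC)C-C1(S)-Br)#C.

Molecular formula from the SMILES: C8H11BrO2S.
DoU = (2C + 2 + N − H − X)/2 = (2·8 + 2 + 0 − 11 − 1)/2 = 6/2 = 3.
(Structurally: 1 ring(s) + 2 π bond(s) = 3.)

3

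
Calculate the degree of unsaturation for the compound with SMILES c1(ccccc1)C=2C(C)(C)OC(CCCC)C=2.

6

Molecular formula from the SMILES: C16H22O.
DoU = (2C + 2 + N − H − X)/2 = (2·16 + 2 + 0 − 22 − 0)/2 = 12/2 = 6.
(Structurally: 2 ring(s) + 4 π bond(s) = 6.)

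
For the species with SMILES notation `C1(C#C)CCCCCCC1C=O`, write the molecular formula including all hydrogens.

Heavy atoms from the SMILES: 11 C, 1 O.
Implicit hydrogens by atom environment:
  6 × C: 2 H each → 12
  4 × C: 1 H each → 4
  1 × C: no H
  1 × O: no H
  Total hydrogens = 16.
Molecular formula: C11H16O

C11H16O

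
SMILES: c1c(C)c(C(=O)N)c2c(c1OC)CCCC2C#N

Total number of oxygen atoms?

The symbol for oxygen appears 2 times in the SMILES.

2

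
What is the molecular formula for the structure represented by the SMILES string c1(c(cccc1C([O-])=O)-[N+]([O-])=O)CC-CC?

Heavy atoms from the SMILES: 11 C, 1 N, 4 O.
Implicit hydrogens by atom environment:
  3 × C: 2 H each → 6
  3 × C (aromatic): 1 H each → 3
  3 × C (aromatic): no H
  2 × O: no H
  2 × O (charge -1): no H
  1 × C: 3 H
  1 × C: no H
  1 × N (charge +1): no H
  Total hydrogens = 12.
Net charge -1.
Molecular formula: C11H12NO4-

C11H12NO4-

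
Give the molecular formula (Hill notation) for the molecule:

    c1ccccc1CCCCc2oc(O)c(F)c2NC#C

C16H16FNO2

Heavy atoms from the SMILES: 16 C, 1 F, 1 N, 2 O.
Implicit hydrogens by atom environment:
  5 × C (aromatic): 1 H each → 5
  5 × C (aromatic): no H
  4 × C: 2 H each → 8
  1 × C: 1 H
  1 × C: no H
  1 × F: no H
  1 × N: 1 H
  1 × O: 1 H
  1 × O (aromatic): no H
  Total hydrogens = 16.
Molecular formula: C16H16FNO2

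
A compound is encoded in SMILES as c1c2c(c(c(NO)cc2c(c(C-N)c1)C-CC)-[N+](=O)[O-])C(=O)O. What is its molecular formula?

C15H17N3O5

Heavy atoms from the SMILES: 15 C, 3 N, 5 O.
Implicit hydrogens by atom environment:
  7 × C (aromatic): no H
  3 × C: 2 H each → 6
  3 × C (aromatic): 1 H each → 3
  2 × O: 1 H each → 2
  2 × O: no H
  1 × C: 3 H
  1 × C: no H
  1 × N: 2 H
  1 × N: 1 H
  1 × N (charge +1): no H
  1 × O (charge -1): no H
  Total hydrogens = 17.
Molecular formula: C15H17N3O5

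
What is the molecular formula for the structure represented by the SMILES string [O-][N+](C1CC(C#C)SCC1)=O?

C7H9NO2S

Heavy atoms from the SMILES: 7 C, 1 N, 2 O, 1 S.
Implicit hydrogens by atom environment:
  3 × C: 2 H each → 6
  3 × C: 1 H each → 3
  1 × C: no H
  1 × N (charge +1): no H
  1 × O: no H
  1 × O (charge -1): no H
  1 × S: no H
  Total hydrogens = 9.
Molecular formula: C7H9NO2S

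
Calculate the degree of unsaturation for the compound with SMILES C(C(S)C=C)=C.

2

Molecular formula from the SMILES: C5H8S.
DoU = (2C + 2 + N − H − X)/2 = (2·5 + 2 + 0 − 8 − 0)/2 = 4/2 = 2.
(Structurally: 0 ring(s) + 2 π bond(s) = 2.)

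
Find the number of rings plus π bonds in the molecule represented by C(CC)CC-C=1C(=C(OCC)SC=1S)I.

3

Molecular formula from the SMILES: C11H17IOS2.
DoU = (2C + 2 + N − H − X)/2 = (2·11 + 2 + 0 − 17 − 1)/2 = 6/2 = 3.
(Structurally: 1 ring(s) + 2 π bond(s) = 3.)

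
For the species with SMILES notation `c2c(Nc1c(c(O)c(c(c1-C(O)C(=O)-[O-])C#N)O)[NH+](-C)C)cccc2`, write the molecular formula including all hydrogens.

Heavy atoms from the SMILES: 17 C, 3 N, 5 O.
Implicit hydrogens by atom environment:
  7 × C (aromatic): no H
  5 × C (aromatic): 1 H each → 5
  3 × O: 1 H each → 3
  2 × C: 3 H each → 6
  2 × C: no H
  1 × C: 1 H
  1 × N (charge +1): 1 H
  1 × N: 1 H
  1 × N: no H
  1 × O: no H
  1 × O (charge -1): no H
  Total hydrogens = 17.
Molecular formula: C17H17N3O5

C17H17N3O5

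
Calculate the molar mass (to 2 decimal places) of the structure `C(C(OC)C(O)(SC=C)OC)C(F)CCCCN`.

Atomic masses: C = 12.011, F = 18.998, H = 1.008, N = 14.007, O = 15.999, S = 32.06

281.39

Molecular formula: C12H24FNO3S.
M = 12×12.011 + 1×18.998 + 24×1.008 + 1×14.007 + 3×15.999 + 1×32.06 = 281.39 g/mol.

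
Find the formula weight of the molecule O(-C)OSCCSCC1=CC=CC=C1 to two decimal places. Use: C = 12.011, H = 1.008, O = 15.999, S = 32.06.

230.34

Molecular formula: C10H14O2S2.
M = 10×12.011 + 14×1.008 + 2×15.999 + 2×32.06 = 230.34 g/mol.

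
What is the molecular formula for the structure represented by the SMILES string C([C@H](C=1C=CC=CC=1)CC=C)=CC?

C13H16

Heavy atoms from the SMILES: 13 C.
Implicit hydrogens by atom environment:
  5 × C (aromatic): 1 H each → 5
  4 × C: 1 H each → 4
  2 × C: 2 H each → 4
  1 × C: 3 H
  1 × C (aromatic): no H
  Total hydrogens = 16.
Molecular formula: C13H16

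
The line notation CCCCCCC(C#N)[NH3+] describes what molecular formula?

Heavy atoms from the SMILES: 8 C, 2 N.
Implicit hydrogens by atom environment:
  5 × C: 2 H each → 10
  1 × C: 3 H
  1 × C: 1 H
  1 × C: no H
  1 × N (charge +1): 3 H
  1 × N: no H
  Total hydrogens = 17.
Net charge +1.
Molecular formula: C8H17N2+

C8H17N2+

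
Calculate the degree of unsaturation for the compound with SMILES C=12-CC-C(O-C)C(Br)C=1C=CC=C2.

Molecular formula from the SMILES: C11H13BrO.
DoU = (2C + 2 + N − H − X)/2 = (2·11 + 2 + 0 − 13 − 1)/2 = 10/2 = 5.
(Structurally: 2 ring(s) + 3 π bond(s) = 5.)

5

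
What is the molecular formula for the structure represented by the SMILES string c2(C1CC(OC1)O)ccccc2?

C10H12O2

Heavy atoms from the SMILES: 10 C, 2 O.
Implicit hydrogens by atom environment:
  5 × C (aromatic): 1 H each → 5
  2 × C: 2 H each → 4
  2 × C: 1 H each → 2
  1 × C (aromatic): no H
  1 × O: 1 H
  1 × O: no H
  Total hydrogens = 12.
Molecular formula: C10H12O2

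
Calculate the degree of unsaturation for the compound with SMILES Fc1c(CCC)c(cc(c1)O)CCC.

4

Molecular formula from the SMILES: C12H17FO.
DoU = (2C + 2 + N − H − X)/2 = (2·12 + 2 + 0 − 17 − 1)/2 = 8/2 = 4.
(Structurally: 1 ring(s) + 3 π bond(s) = 4.)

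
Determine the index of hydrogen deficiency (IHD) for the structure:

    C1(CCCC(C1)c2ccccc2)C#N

7

Molecular formula from the SMILES: C13H15N.
DoU = (2C + 2 + N − H − X)/2 = (2·13 + 2 + 1 − 15 − 0)/2 = 14/2 = 7.
(Structurally: 2 ring(s) + 5 π bond(s) = 7.)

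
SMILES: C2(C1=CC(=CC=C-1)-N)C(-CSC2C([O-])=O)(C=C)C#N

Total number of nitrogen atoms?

2

The symbol for nitrogen appears 2 times in the SMILES.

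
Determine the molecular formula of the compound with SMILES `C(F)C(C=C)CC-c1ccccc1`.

C12H15F

Heavy atoms from the SMILES: 12 C, 1 F.
Implicit hydrogens by atom environment:
  5 × C (aromatic): 1 H each → 5
  4 × C: 2 H each → 8
  2 × C: 1 H each → 2
  1 × C (aromatic): no H
  1 × F: no H
  Total hydrogens = 15.
Molecular formula: C12H15F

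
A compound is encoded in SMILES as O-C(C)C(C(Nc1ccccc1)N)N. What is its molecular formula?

Heavy atoms from the SMILES: 10 C, 3 N, 1 O.
Implicit hydrogens by atom environment:
  5 × C (aromatic): 1 H each → 5
  3 × C: 1 H each → 3
  2 × N: 2 H each → 4
  1 × C: 3 H
  1 × C (aromatic): no H
  1 × N: 1 H
  1 × O: 1 H
  Total hydrogens = 17.
Molecular formula: C10H17N3O

C10H17N3O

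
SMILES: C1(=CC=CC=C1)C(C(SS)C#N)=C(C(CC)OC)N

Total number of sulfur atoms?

2

The symbol for sulfur appears 2 times in the SMILES.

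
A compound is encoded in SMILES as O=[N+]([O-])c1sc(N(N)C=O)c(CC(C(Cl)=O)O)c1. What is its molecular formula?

Heavy atoms from the SMILES: 8 C, 1 Cl, 3 N, 5 O, 1 S.
Implicit hydrogens by atom environment:
  3 × C (aromatic): no H
  3 × O: no H
  2 × C: 1 H each → 2
  1 × C: 2 H
  1 × C (aromatic): 1 H
  1 × C: no H
  1 × Cl: no H
  1 × N: 2 H
  1 × N: no H
  1 × N (charge +1): no H
  1 × O: 1 H
  1 × O (charge -1): no H
  1 × S (aromatic): no H
  Total hydrogens = 8.
Molecular formula: C8H8ClN3O5S

C8H8ClN3O5S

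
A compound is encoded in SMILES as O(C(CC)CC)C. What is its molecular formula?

Heavy atoms from the SMILES: 6 C, 1 O.
Implicit hydrogens by atom environment:
  3 × C: 3 H each → 9
  2 × C: 2 H each → 4
  1 × C: 1 H
  1 × O: no H
  Total hydrogens = 14.
Molecular formula: C6H14O

C6H14O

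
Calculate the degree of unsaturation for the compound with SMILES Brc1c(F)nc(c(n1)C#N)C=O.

Molecular formula from the SMILES: C6HBrFN3O.
DoU = (2C + 2 + N − H − X)/2 = (2·6 + 2 + 3 − 1 − 2)/2 = 14/2 = 7.
(Structurally: 1 ring(s) + 6 π bond(s) = 7.)

7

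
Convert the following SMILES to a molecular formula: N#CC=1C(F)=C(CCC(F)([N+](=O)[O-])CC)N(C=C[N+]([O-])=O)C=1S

C12H12F2N4O4S

Heavy atoms from the SMILES: 12 C, 2 F, 4 N, 4 O, 1 S.
Implicit hydrogens by atom environment:
  4 × C (aromatic): no H
  3 × C: 2 H each → 6
  2 × C: 1 H each → 2
  2 × C: no H
  2 × F: no H
  2 × N (charge +1): no H
  2 × O: no H
  2 × O (charge -1): no H
  1 × C: 3 H
  1 × N (aromatic): no H
  1 × N: no H
  1 × S: 1 H
  Total hydrogens = 12.
Molecular formula: C12H12F2N4O4S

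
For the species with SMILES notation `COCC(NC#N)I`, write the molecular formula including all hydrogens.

Heavy atoms from the SMILES: 4 C, 1 I, 2 N, 1 O.
Implicit hydrogens by atom environment:
  1 × C: 3 H
  1 × C: 2 H
  1 × C: 1 H
  1 × C: no H
  1 × I: no H
  1 × N: 1 H
  1 × N: no H
  1 × O: no H
  Total hydrogens = 7.
Molecular formula: C4H7IN2O

C4H7IN2O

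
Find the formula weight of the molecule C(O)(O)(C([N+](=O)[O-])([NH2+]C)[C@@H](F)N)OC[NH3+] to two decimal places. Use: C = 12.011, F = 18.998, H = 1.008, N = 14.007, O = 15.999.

230.20

Molecular formula: [C5H15FN4O5]2+.
M = 5×12.011 + 1×18.998 + 15×1.008 + 4×14.007 + 5×15.999 = 230.20 g/mol.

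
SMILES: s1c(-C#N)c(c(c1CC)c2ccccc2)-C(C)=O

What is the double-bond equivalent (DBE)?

10

Molecular formula from the SMILES: C15H13NOS.
DoU = (2C + 2 + N − H − X)/2 = (2·15 + 2 + 1 − 13 − 0)/2 = 20/2 = 10.
(Structurally: 2 ring(s) + 8 π bond(s) = 10.)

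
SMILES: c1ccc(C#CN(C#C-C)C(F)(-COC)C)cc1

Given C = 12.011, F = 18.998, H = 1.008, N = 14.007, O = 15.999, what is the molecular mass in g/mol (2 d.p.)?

245.30

Molecular formula: C15H16FNO.
M = 15×12.011 + 1×18.998 + 16×1.008 + 1×14.007 + 1×15.999 = 245.30 g/mol.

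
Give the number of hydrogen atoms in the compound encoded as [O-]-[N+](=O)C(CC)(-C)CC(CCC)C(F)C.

Hydrogens are implicit in SMILES; fill each atom to its normal valence:
  4 × C: 3 H each → 12
  4 × C: 2 H each → 8
  2 × C: 1 H each → 2
  1 × C: no H
  1 × F: no H
  1 × N (charge +1): no H
  1 × O: no H
  1 × O (charge -1): no H
  Total hydrogens = 22.

22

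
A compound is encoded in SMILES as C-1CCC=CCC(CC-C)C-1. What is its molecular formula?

Heavy atoms from the SMILES: 11 C.
Implicit hydrogens by atom environment:
  7 × C: 2 H each → 14
  3 × C: 1 H each → 3
  1 × C: 3 H
  Total hydrogens = 20.
Molecular formula: C11H20

C11H20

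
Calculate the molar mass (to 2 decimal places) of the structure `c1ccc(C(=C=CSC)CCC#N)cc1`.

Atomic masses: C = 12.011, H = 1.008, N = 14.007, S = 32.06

Molecular formula: C13H13NS.
M = 13×12.011 + 13×1.008 + 1×14.007 + 1×32.06 = 215.31 g/mol.

215.31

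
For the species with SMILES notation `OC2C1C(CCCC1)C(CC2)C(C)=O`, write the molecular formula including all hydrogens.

Heavy atoms from the SMILES: 12 C, 2 O.
Implicit hydrogens by atom environment:
  6 × C: 2 H each → 12
  4 × C: 1 H each → 4
  1 × C: 3 H
  1 × C: no H
  1 × O: 1 H
  1 × O: no H
  Total hydrogens = 20.
Molecular formula: C12H20O2

C12H20O2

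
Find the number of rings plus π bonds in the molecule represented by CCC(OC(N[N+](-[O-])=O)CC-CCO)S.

Molecular formula from the SMILES: C8H18N2O4S.
DoU = (2C + 2 + N − H − X)/2 = (2·8 + 2 + 2 − 18 − 0)/2 = 2/2 = 1.
(Structurally: 0 ring(s) + 1 π bond(s) = 1.)

1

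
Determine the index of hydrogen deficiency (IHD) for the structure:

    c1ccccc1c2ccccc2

8

Molecular formula from the SMILES: C12H10.
DoU = (2C + 2 + N − H − X)/2 = (2·12 + 2 + 0 − 10 − 0)/2 = 16/2 = 8.
(Structurally: 2 ring(s) + 6 π bond(s) = 8.)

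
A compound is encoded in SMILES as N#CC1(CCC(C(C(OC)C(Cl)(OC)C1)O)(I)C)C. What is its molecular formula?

Heavy atoms from the SMILES: 13 C, 1 Cl, 1 I, 1 N, 3 O.
Implicit hydrogens by atom environment:
  4 × C: 3 H each → 12
  4 × C: no H
  3 × C: 2 H each → 6
  2 × C: 1 H each → 2
  2 × O: no H
  1 × Cl: no H
  1 × I: no H
  1 × N: no H
  1 × O: 1 H
  Total hydrogens = 21.
Molecular formula: C13H21ClINO3

C13H21ClINO3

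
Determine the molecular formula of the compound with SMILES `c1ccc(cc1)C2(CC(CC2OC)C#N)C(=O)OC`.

Heavy atoms from the SMILES: 15 C, 1 N, 3 O.
Implicit hydrogens by atom environment:
  5 × C (aromatic): 1 H each → 5
  3 × C: no H
  3 × O: no H
  2 × C: 3 H each → 6
  2 × C: 2 H each → 4
  2 × C: 1 H each → 2
  1 × C (aromatic): no H
  1 × N: no H
  Total hydrogens = 17.
Molecular formula: C15H17NO3

C15H17NO3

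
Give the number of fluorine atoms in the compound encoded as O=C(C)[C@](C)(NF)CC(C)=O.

The symbol for fluorine appears 1 time in the SMILES.

1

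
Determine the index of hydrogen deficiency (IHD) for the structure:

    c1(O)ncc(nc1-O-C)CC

Molecular formula from the SMILES: C7H10N2O2.
DoU = (2C + 2 + N − H − X)/2 = (2·7 + 2 + 2 − 10 − 0)/2 = 8/2 = 4.
(Structurally: 1 ring(s) + 3 π bond(s) = 4.)

4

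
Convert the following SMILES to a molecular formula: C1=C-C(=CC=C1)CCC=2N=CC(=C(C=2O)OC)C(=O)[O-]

C15H14NO4-

Heavy atoms from the SMILES: 15 C, 1 N, 4 O.
Implicit hydrogens by atom environment:
  6 × C (aromatic): 1 H each → 6
  5 × C (aromatic): no H
  2 × C: 2 H each → 4
  2 × O: no H
  1 × C: 3 H
  1 × C: no H
  1 × N (aromatic): no H
  1 × O: 1 H
  1 × O (charge -1): no H
  Total hydrogens = 14.
Net charge -1.
Molecular formula: C15H14NO4-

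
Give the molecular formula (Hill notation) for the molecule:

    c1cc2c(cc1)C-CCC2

C10H12

Heavy atoms from the SMILES: 10 C.
Implicit hydrogens by atom environment:
  4 × C: 2 H each → 8
  4 × C (aromatic): 1 H each → 4
  2 × C (aromatic): no H
  Total hydrogens = 12.
Molecular formula: C10H12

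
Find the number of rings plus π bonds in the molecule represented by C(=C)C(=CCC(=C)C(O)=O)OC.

4

Molecular formula from the SMILES: C9H12O3.
DoU = (2C + 2 + N − H − X)/2 = (2·9 + 2 + 0 − 12 − 0)/2 = 8/2 = 4.
(Structurally: 0 ring(s) + 4 π bond(s) = 4.)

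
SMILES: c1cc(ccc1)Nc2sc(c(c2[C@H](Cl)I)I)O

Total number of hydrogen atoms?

Hydrogens are implicit in SMILES; fill each atom to its normal valence:
  5 × C (aromatic): 1 H each → 5
  5 × C (aromatic): no H
  2 × I: no H
  1 × C: 1 H
  1 × Cl: no H
  1 × N: 1 H
  1 × O: 1 H
  1 × S (aromatic): no H
  Total hydrogens = 8.

8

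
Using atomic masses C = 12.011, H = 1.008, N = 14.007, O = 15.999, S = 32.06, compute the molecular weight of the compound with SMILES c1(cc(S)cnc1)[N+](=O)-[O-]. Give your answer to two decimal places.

Molecular formula: C5H4N2O2S.
M = 5×12.011 + 4×1.008 + 2×14.007 + 2×15.999 + 1×32.06 = 156.16 g/mol.

156.16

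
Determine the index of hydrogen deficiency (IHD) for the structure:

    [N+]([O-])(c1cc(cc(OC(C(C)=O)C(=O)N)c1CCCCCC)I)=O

7

Molecular formula from the SMILES: C16H21IN2O5.
DoU = (2C + 2 + N − H − X)/2 = (2·16 + 2 + 2 − 21 − 1)/2 = 14/2 = 7.
(Structurally: 1 ring(s) + 6 π bond(s) = 7.)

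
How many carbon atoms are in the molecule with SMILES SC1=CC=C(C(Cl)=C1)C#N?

7

The symbol for carbon appears 7 times in the SMILES. (Cl is a single chlorine, not C + l.)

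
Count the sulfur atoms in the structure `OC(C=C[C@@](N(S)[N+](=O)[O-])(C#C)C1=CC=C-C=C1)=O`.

1

The symbol for sulfur appears 1 time in the SMILES.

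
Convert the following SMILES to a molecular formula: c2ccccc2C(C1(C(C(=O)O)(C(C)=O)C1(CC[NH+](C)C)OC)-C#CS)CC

C22H30NO4S+

Heavy atoms from the SMILES: 22 C, 1 N, 4 O, 1 S.
Implicit hydrogens by atom environment:
  7 × C: no H
  5 × C: 3 H each → 15
  5 × C (aromatic): 1 H each → 5
  3 × C: 2 H each → 6
  3 × O: no H
  1 × C: 1 H
  1 × C (aromatic): no H
  1 × N (charge +1): 1 H
  1 × O: 1 H
  1 × S: 1 H
  Total hydrogens = 30.
Net charge +1.
Molecular formula: C22H30NO4S+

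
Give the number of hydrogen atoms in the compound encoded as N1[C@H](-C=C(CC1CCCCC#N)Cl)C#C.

15

Hydrogens are implicit in SMILES; fill each atom to its normal valence:
  5 × C: 2 H each → 10
  4 × C: 1 H each → 4
  3 × C: no H
  1 × Cl: no H
  1 × N: 1 H
  1 × N: no H
  Total hydrogens = 15.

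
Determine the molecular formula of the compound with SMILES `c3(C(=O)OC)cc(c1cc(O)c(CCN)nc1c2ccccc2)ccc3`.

Heavy atoms from the SMILES: 21 C, 2 N, 3 O.
Implicit hydrogens by atom environment:
  10 × C (aromatic): 1 H each → 10
  7 × C (aromatic): no H
  2 × C: 2 H each → 4
  2 × O: no H
  1 × C: 3 H
  1 × C: no H
  1 × N: 2 H
  1 × N (aromatic): no H
  1 × O: 1 H
  Total hydrogens = 20.
Molecular formula: C21H20N2O3

C21H20N2O3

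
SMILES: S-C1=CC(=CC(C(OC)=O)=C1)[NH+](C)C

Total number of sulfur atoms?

The symbol for sulfur appears 1 time in the SMILES.

1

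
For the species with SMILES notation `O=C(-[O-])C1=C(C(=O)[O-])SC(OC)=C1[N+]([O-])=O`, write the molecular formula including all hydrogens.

[C7H3NO7S]2-

Heavy atoms from the SMILES: 7 C, 1 N, 7 O, 1 S.
Implicit hydrogens by atom environment:
  4 × C (aromatic): no H
  4 × O: no H
  3 × O (charge -1): no H
  2 × C: no H
  1 × C: 3 H
  1 × N (charge +1): no H
  1 × S (aromatic): no H
  Total hydrogens = 3.
Net charge -2.
Molecular formula: [C7H3NO7S]2-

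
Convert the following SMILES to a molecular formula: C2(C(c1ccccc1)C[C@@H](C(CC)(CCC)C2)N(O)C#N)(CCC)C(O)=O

Heavy atoms from the SMILES: 22 C, 2 N, 3 O.
Implicit hydrogens by atom environment:
  7 × C: 2 H each → 14
  5 × C (aromatic): 1 H each → 5
  4 × C: no H
  3 × C: 3 H each → 9
  2 × C: 1 H each → 2
  2 × N: no H
  2 × O: 1 H each → 2
  1 × C (aromatic): no H
  1 × O: no H
  Total hydrogens = 32.
Molecular formula: C22H32N2O3

C22H32N2O3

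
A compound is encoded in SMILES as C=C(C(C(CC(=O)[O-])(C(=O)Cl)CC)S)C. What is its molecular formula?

C10H14ClO3S-

Heavy atoms from the SMILES: 10 C, 1 Cl, 3 O, 1 S.
Implicit hydrogens by atom environment:
  4 × C: no H
  3 × C: 2 H each → 6
  2 × C: 3 H each → 6
  2 × O: no H
  1 × C: 1 H
  1 × Cl: no H
  1 × O (charge -1): no H
  1 × S: 1 H
  Total hydrogens = 14.
Net charge -1.
Molecular formula: C10H14ClO3S-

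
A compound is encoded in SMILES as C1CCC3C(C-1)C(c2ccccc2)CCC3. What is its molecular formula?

Heavy atoms from the SMILES: 16 C.
Implicit hydrogens by atom environment:
  7 × C: 2 H each → 14
  5 × C (aromatic): 1 H each → 5
  3 × C: 1 H each → 3
  1 × C (aromatic): no H
  Total hydrogens = 22.
Molecular formula: C16H22

C16H22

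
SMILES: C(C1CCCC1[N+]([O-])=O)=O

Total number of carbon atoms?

6

The symbol for carbon appears 6 times in the SMILES.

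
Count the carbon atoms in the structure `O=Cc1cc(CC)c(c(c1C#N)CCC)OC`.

The symbol for carbon appears 14 times in the SMILES. Lowercase c denotes aromatic carbon and counts toward C.

14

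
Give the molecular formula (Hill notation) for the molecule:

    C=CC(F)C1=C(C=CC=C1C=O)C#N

C11H8FNO

Heavy atoms from the SMILES: 11 C, 1 F, 1 N, 1 O.
Implicit hydrogens by atom environment:
  3 × C (aromatic): 1 H each → 3
  3 × C: 1 H each → 3
  3 × C (aromatic): no H
  1 × C: 2 H
  1 × C: no H
  1 × F: no H
  1 × N: no H
  1 × O: no H
  Total hydrogens = 8.
Molecular formula: C11H8FNO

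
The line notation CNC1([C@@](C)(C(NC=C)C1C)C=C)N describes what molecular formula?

C11H21N3

Heavy atoms from the SMILES: 11 C, 3 N.
Implicit hydrogens by atom environment:
  4 × C: 1 H each → 4
  3 × C: 3 H each → 9
  2 × C: 2 H each → 4
  2 × C: no H
  2 × N: 1 H each → 2
  1 × N: 2 H
  Total hydrogens = 21.
Molecular formula: C11H21N3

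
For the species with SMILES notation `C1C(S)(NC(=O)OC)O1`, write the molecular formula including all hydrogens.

Heavy atoms from the SMILES: 4 C, 1 N, 3 O, 1 S.
Implicit hydrogens by atom environment:
  3 × O: no H
  2 × C: no H
  1 × C: 3 H
  1 × C: 2 H
  1 × N: 1 H
  1 × S: 1 H
  Total hydrogens = 7.
Molecular formula: C4H7NO3S

C4H7NO3S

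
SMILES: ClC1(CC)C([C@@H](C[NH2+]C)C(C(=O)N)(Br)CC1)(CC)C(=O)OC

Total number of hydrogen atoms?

Hydrogens are implicit in SMILES; fill each atom to its normal valence:
  5 × C: 2 H each → 10
  5 × C: no H
  4 × C: 3 H each → 12
  3 × O: no H
  1 × Br: no H
  1 × C: 1 H
  1 × Cl: no H
  1 × N: 2 H
  1 × N (charge +1): 2 H
  Total hydrogens = 27.

27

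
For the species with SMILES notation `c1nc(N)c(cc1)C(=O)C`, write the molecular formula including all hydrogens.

Heavy atoms from the SMILES: 7 C, 2 N, 1 O.
Implicit hydrogens by atom environment:
  3 × C (aromatic): 1 H each → 3
  2 × C (aromatic): no H
  1 × C: 3 H
  1 × C: no H
  1 × N: 2 H
  1 × N (aromatic): no H
  1 × O: no H
  Total hydrogens = 8.
Molecular formula: C7H8N2O

C7H8N2O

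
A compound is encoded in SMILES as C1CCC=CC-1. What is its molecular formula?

C6H10

Heavy atoms from the SMILES: 6 C.
Implicit hydrogens by atom environment:
  4 × C: 2 H each → 8
  2 × C: 1 H each → 2
  Total hydrogens = 10.
Molecular formula: C6H10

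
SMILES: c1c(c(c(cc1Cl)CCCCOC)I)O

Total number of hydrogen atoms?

Hydrogens are implicit in SMILES; fill each atom to its normal valence:
  4 × C: 2 H each → 8
  4 × C (aromatic): no H
  2 × C (aromatic): 1 H each → 2
  1 × C: 3 H
  1 × Cl: no H
  1 × I: no H
  1 × O: 1 H
  1 × O: no H
  Total hydrogens = 14.

14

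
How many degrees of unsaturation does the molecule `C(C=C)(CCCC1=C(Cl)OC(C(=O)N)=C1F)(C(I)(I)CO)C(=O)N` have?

6

Molecular formula from the SMILES: C14H16ClFI2N2O4.
DoU = (2C + 2 + N − H − X)/2 = (2·14 + 2 + 2 − 16 − 4)/2 = 12/2 = 6.
(Structurally: 1 ring(s) + 5 π bond(s) = 6.)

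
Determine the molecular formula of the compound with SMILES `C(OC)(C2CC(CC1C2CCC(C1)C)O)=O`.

C13H22O3

Heavy atoms from the SMILES: 13 C, 3 O.
Implicit hydrogens by atom environment:
  5 × C: 2 H each → 10
  5 × C: 1 H each → 5
  2 × C: 3 H each → 6
  2 × O: no H
  1 × C: no H
  1 × O: 1 H
  Total hydrogens = 22.
Molecular formula: C13H22O3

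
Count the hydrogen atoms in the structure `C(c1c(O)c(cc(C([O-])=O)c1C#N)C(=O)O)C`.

8

Hydrogens are implicit in SMILES; fill each atom to its normal valence:
  5 × C (aromatic): no H
  3 × C: no H
  2 × O: 1 H each → 2
  2 × O: no H
  1 × C: 3 H
  1 × C: 2 H
  1 × C (aromatic): 1 H
  1 × N: no H
  1 × O (charge -1): no H
  Total hydrogens = 8.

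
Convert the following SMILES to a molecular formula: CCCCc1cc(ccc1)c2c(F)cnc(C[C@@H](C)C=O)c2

Heavy atoms from the SMILES: 19 C, 1 F, 1 N, 1 O.
Implicit hydrogens by atom environment:
  6 × C (aromatic): 1 H each → 6
  5 × C (aromatic): no H
  4 × C: 2 H each → 8
  2 × C: 3 H each → 6
  2 × C: 1 H each → 2
  1 × F: no H
  1 × N (aromatic): no H
  1 × O: no H
  Total hydrogens = 22.
Molecular formula: C19H22FNO

C19H22FNO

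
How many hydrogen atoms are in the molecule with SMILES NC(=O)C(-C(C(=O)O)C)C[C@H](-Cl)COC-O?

Hydrogens are implicit in SMILES; fill each atom to its normal valence:
  3 × C: 2 H each → 6
  3 × C: 1 H each → 3
  3 × O: no H
  2 × C: no H
  2 × O: 1 H each → 2
  1 × C: 3 H
  1 × Cl: no H
  1 × N: 2 H
  Total hydrogens = 16.

16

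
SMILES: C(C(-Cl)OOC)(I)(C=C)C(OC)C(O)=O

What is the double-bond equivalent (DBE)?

2

Molecular formula from the SMILES: C8H12ClIO5.
DoU = (2C + 2 + N − H − X)/2 = (2·8 + 2 + 0 − 12 − 2)/2 = 4/2 = 2.
(Structurally: 0 ring(s) + 2 π bond(s) = 2.)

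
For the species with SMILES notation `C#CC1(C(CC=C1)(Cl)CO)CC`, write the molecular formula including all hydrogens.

Heavy atoms from the SMILES: 10 C, 1 Cl, 1 O.
Implicit hydrogens by atom environment:
  3 × C: 2 H each → 6
  3 × C: 1 H each → 3
  3 × C: no H
  1 × C: 3 H
  1 × Cl: no H
  1 × O: 1 H
  Total hydrogens = 13.
Molecular formula: C10H13ClO

C10H13ClO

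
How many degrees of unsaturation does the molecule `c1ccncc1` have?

Molecular formula from the SMILES: C5H5N.
DoU = (2C + 2 + N − H − X)/2 = (2·5 + 2 + 1 − 5 − 0)/2 = 8/2 = 4.
(Structurally: 1 ring(s) + 3 π bond(s) = 4.)

4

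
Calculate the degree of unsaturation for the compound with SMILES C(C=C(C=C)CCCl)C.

Molecular formula from the SMILES: C8H13Cl.
DoU = (2C + 2 + N − H − X)/2 = (2·8 + 2 + 0 − 13 − 1)/2 = 4/2 = 2.
(Structurally: 0 ring(s) + 2 π bond(s) = 2.)

2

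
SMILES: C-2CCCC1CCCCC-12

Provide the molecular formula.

C10H18

Heavy atoms from the SMILES: 10 C.
Implicit hydrogens by atom environment:
  8 × C: 2 H each → 16
  2 × C: 1 H each → 2
  Total hydrogens = 18.
Molecular formula: C10H18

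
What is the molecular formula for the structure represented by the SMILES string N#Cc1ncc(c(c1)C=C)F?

C8H5FN2

Heavy atoms from the SMILES: 8 C, 1 F, 2 N.
Implicit hydrogens by atom environment:
  3 × C (aromatic): no H
  2 × C (aromatic): 1 H each → 2
  1 × C: 2 H
  1 × C: 1 H
  1 × C: no H
  1 × F: no H
  1 × N (aromatic): no H
  1 × N: no H
  Total hydrogens = 5.
Molecular formula: C8H5FN2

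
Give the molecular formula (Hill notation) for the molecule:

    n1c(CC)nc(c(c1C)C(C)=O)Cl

C9H11ClN2O

Heavy atoms from the SMILES: 9 C, 1 Cl, 2 N, 1 O.
Implicit hydrogens by atom environment:
  4 × C (aromatic): no H
  3 × C: 3 H each → 9
  2 × N (aromatic): no H
  1 × C: 2 H
  1 × C: no H
  1 × Cl: no H
  1 × O: no H
  Total hydrogens = 11.
Molecular formula: C9H11ClN2O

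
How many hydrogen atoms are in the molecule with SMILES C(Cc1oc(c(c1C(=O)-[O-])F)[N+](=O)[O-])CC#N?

Hydrogens are implicit in SMILES; fill each atom to its normal valence:
  4 × C (aromatic): no H
  3 × C: 2 H each → 6
  2 × C: no H
  2 × O: no H
  2 × O (charge -1): no H
  1 × F: no H
  1 × N: no H
  1 × N (charge +1): no H
  1 × O (aromatic): no H
  Total hydrogens = 6.

6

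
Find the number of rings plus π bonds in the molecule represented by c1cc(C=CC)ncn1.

5

Molecular formula from the SMILES: C7H8N2.
DoU = (2C + 2 + N − H − X)/2 = (2·7 + 2 + 2 − 8 − 0)/2 = 10/2 = 5.
(Structurally: 1 ring(s) + 4 π bond(s) = 5.)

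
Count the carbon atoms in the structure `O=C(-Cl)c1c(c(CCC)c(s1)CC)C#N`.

The symbol for carbon appears 11 times in the SMILES. Lowercase c denotes aromatic carbon and counts toward C.

11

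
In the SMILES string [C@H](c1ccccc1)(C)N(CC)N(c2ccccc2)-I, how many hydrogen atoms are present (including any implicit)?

Hydrogens are implicit in SMILES; fill each atom to its normal valence:
  10 × C (aromatic): 1 H each → 10
  2 × C: 3 H each → 6
  2 × C (aromatic): no H
  2 × N: no H
  1 × C: 2 H
  1 × C: 1 H
  1 × I: no H
  Total hydrogens = 19.

19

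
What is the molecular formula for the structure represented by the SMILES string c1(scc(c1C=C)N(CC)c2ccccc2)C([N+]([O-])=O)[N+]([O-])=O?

C15H15N3O4S

Heavy atoms from the SMILES: 15 C, 3 N, 4 O, 1 S.
Implicit hydrogens by atom environment:
  6 × C (aromatic): 1 H each → 6
  4 × C (aromatic): no H
  2 × C: 2 H each → 4
  2 × C: 1 H each → 2
  2 × N (charge +1): no H
  2 × O: no H
  2 × O (charge -1): no H
  1 × C: 3 H
  1 × N: no H
  1 × S (aromatic): no H
  Total hydrogens = 15.
Molecular formula: C15H15N3O4S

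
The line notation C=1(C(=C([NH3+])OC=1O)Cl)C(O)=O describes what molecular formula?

C5H5ClNO4+

Heavy atoms from the SMILES: 5 C, 1 Cl, 1 N, 4 O.
Implicit hydrogens by atom environment:
  4 × C (aromatic): no H
  2 × O: 1 H each → 2
  1 × C: no H
  1 × Cl: no H
  1 × N (charge +1): 3 H
  1 × O (aromatic): no H
  1 × O: no H
  Total hydrogens = 5.
Net charge +1.
Molecular formula: C5H5ClNO4+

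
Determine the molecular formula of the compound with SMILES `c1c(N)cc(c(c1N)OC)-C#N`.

C8H9N3O

Heavy atoms from the SMILES: 8 C, 3 N, 1 O.
Implicit hydrogens by atom environment:
  4 × C (aromatic): no H
  2 × C (aromatic): 1 H each → 2
  2 × N: 2 H each → 4
  1 × C: 3 H
  1 × C: no H
  1 × N: no H
  1 × O: no H
  Total hydrogens = 9.
Molecular formula: C8H9N3O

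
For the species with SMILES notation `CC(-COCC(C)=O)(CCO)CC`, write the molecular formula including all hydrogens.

Heavy atoms from the SMILES: 10 C, 3 O.
Implicit hydrogens by atom environment:
  5 × C: 2 H each → 10
  3 × C: 3 H each → 9
  2 × C: no H
  2 × O: no H
  1 × O: 1 H
  Total hydrogens = 20.
Molecular formula: C10H20O3

C10H20O3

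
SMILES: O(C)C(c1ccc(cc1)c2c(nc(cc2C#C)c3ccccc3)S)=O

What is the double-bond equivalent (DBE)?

Molecular formula from the SMILES: C21H15NO2S.
DoU = (2C + 2 + N − H − X)/2 = (2·21 + 2 + 1 − 15 − 0)/2 = 30/2 = 15.
(Structurally: 3 ring(s) + 12 π bond(s) = 15.)

15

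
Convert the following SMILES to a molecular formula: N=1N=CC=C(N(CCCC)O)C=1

Heavy atoms from the SMILES: 8 C, 3 N, 1 O.
Implicit hydrogens by atom environment:
  3 × C: 2 H each → 6
  3 × C (aromatic): 1 H each → 3
  2 × N (aromatic): no H
  1 × C: 3 H
  1 × C (aromatic): no H
  1 × N: no H
  1 × O: 1 H
  Total hydrogens = 13.
Molecular formula: C8H13N3O

C8H13N3O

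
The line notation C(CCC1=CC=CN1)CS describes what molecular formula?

C8H13NS

Heavy atoms from the SMILES: 8 C, 1 N, 1 S.
Implicit hydrogens by atom environment:
  4 × C: 2 H each → 8
  3 × C (aromatic): 1 H each → 3
  1 × C (aromatic): no H
  1 × N (aromatic): 1 H
  1 × S: 1 H
  Total hydrogens = 13.
Molecular formula: C8H13NS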